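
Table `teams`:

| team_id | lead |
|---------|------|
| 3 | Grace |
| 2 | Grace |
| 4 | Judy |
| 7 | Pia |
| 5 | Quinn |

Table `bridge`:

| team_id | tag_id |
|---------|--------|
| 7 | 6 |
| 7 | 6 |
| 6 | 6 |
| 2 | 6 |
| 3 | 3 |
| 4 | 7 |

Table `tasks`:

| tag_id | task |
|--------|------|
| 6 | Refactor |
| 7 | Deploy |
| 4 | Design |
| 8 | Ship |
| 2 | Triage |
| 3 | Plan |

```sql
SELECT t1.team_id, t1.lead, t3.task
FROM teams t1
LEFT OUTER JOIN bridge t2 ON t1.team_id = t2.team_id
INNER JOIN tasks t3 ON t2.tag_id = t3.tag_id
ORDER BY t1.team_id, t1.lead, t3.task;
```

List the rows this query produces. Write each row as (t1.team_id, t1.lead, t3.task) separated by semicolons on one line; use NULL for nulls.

Joins associate left-to-right: teams LEFT JOIN bridge on team_id gives 6 intermediate row(s).
Then INNER JOIN `tasks t3` on tag_id: keep only rows whose t2.tag_id appears in t3.

(2, Grace, Refactor); (3, Grace, Plan); (4, Judy, Deploy); (7, Pia, Refactor); (7, Pia, Refactor)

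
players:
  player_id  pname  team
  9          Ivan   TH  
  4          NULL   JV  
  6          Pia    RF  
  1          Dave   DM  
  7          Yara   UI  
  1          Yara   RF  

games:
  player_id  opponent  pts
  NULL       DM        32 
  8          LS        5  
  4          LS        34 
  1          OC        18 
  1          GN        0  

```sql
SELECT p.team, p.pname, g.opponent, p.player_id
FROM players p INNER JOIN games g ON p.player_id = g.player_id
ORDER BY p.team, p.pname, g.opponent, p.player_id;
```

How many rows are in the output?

5

INNER JOIN keeps only pairs where the ON condition holds.
Matching on p.player_id = g.player_id. A NULL in a compared column never satisfies the condition.
Matched pairs: 5.
Total: 5 rows.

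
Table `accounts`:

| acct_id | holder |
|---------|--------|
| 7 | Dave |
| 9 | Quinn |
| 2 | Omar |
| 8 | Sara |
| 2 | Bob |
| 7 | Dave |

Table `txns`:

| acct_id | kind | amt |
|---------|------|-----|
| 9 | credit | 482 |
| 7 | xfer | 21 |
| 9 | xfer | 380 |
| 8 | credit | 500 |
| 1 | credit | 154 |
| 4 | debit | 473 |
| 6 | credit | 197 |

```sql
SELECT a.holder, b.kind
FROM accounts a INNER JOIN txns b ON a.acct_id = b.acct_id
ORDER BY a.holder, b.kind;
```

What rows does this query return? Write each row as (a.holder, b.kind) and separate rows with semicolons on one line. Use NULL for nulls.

(Dave, xfer); (Dave, xfer); (Quinn, credit); (Quinn, xfer); (Sara, credit)

INNER JOIN keeps only pairs where the ON condition holds.
Matching on a.acct_id = b.acct_id.
- a[0] acct_id=7 → 1 match(es) in b → 1 row(s).
- a[1] acct_id=9 → 2 match(es) in b → 2 row(s).
- a[2] acct_id=2 → no match; dropped.
- a[3] acct_id=8 → 1 match(es) in b → 1 row(s).
- a[4] acct_id=2 → no match; dropped.
- a[5] acct_id=7 → 1 match(es) in b → 1 row(s).
After projecting and ordering:
a.holder | b.kind
Dave | xfer
Dave | xfer
Quinn | credit
Quinn | xfer
Sara | credit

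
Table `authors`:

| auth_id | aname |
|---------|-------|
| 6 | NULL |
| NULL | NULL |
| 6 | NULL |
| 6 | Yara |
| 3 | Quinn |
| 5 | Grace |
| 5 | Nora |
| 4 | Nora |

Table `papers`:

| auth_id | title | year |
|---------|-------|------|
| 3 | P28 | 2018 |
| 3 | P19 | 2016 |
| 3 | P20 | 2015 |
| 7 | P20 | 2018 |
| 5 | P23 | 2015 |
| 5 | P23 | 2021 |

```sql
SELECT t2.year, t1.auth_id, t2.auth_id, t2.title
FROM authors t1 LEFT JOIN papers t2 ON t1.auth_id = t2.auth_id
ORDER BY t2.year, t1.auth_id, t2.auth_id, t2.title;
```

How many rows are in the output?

LEFT JOIN keeps every row from `authors`; unmatched rows get NULL for `papers`'s columns.
Matching on t1.auth_id = t2.auth_id. A NULL in a compared column never satisfies the condition.
Matched pairs: 7; unmatched t1 rows kept: 5.
Total: 7 matched + 5 padded = 12 rows.

12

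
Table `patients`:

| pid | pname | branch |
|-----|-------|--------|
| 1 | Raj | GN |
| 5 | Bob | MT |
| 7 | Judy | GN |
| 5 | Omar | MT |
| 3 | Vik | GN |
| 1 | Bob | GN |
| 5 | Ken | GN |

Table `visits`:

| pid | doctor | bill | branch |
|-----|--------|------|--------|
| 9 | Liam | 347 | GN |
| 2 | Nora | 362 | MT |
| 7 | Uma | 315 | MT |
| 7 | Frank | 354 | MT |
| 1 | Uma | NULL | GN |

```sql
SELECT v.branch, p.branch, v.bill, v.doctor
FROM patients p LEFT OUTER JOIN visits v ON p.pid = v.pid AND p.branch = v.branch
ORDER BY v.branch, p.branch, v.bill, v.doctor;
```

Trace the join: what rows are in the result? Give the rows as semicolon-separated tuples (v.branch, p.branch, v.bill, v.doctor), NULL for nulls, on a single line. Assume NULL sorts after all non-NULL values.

(GN, GN, NULL, Uma); (GN, GN, NULL, Uma); (NULL, GN, NULL, NULL); (NULL, GN, NULL, NULL); (NULL, GN, NULL, NULL); (NULL, MT, NULL, NULL); (NULL, MT, NULL, NULL)

LEFT JOIN keeps every row from `patients`; unmatched rows get NULL for `visits`'s columns.
Matching on p.pid = v.pid AND p.branch = v.branch.
- p (pid=1, branch=GN) pairs with 1 row(s) of v.
- p (pid=5, branch=MT) has no partner → padded with NULL.
- p (pid=7, branch=GN) has no partner → padded with NULL.
- p (pid=5, branch=MT) has no partner → padded with NULL.
- p (pid=3, branch=GN) has no partner → padded with NULL.
- p (pid=1, branch=GN) pairs with 1 row(s) of v.
- p (pid=5, branch=GN) has no partner → padded with NULL.
After projecting and ordering:
v.branch | p.branch | v.bill | v.doctor
GN | GN | NULL | Uma
GN | GN | NULL | Uma
NULL | GN | NULL | NULL
NULL | GN | NULL | NULL
NULL | GN | NULL | NULL
NULL | MT | NULL | NULL
NULL | MT | NULL | NULL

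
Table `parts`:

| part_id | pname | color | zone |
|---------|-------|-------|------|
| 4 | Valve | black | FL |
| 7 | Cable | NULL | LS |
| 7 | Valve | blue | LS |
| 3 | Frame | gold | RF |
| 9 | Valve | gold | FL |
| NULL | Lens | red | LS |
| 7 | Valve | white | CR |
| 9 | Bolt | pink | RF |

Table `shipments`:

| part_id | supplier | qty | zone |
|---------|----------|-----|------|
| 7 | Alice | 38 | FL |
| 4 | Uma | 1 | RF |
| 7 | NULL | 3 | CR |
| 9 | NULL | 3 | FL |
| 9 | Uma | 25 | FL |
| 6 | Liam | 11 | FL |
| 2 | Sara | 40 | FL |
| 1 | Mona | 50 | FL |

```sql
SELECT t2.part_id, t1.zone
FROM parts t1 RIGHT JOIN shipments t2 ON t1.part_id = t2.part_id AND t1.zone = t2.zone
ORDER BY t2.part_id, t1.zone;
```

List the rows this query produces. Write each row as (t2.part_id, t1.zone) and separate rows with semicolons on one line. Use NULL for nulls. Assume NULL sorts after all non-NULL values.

RIGHT JOIN keeps every row from `shipments`; unmatched rows get NULL for `parts`'s columns.
Matching on t1.part_id = t2.part_id AND t1.zone = t2.zone. A NULL in a compared column never satisfies the condition.
Matched pairs: 3; unmatched t2 rows kept: 5.

(1, NULL); (2, NULL); (4, NULL); (6, NULL); (7, CR); (7, NULL); (9, FL); (9, FL)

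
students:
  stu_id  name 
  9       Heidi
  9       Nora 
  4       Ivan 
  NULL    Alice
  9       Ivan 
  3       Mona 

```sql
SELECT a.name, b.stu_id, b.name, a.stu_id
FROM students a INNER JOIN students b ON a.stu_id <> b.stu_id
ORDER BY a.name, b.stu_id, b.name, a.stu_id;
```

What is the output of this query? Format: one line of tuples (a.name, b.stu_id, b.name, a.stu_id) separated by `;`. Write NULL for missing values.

INNER JOIN keeps only pairs where the ON condition holds.
Matching on a.stu_id <> b.stu_id. A NULL in a compared column never satisfies the condition.
- a (stu_id=9) pairs with 2 row(s) of b.
- a (stu_id=9) pairs with 2 row(s) of b.
- a (stu_id=4) pairs with 4 row(s) of b.
- a (stu_id=NULL) has no partner → excluded.
- a (stu_id=9) pairs with 2 row(s) of b.
- a (stu_id=3) pairs with 4 row(s) of b.

(Heidi, 3, Mona, 9); (Heidi, 4, Ivan, 9); (Ivan, 3, Mona, 4); (Ivan, 3, Mona, 9); (Ivan, 4, Ivan, 9); (Ivan, 9, Heidi, 4); (Ivan, 9, Ivan, 4); (Ivan, 9, Nora, 4); (Mona, 4, Ivan, 3); (Mona, 9, Heidi, 3); (Mona, 9, Ivan, 3); (Mona, 9, Nora, 3); (Nora, 3, Mona, 9); (Nora, 4, Ivan, 9)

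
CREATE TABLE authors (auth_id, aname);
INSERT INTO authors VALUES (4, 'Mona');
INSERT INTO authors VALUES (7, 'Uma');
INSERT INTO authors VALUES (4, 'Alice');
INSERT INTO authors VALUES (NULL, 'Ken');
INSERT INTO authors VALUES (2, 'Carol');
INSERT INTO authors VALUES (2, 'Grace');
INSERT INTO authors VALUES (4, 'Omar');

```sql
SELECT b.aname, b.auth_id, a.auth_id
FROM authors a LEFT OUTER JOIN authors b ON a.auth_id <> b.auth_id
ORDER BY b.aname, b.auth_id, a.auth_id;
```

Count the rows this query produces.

LEFT JOIN keeps every row from `authors a`; unmatched rows get NULL for `authors b`'s columns.
Matching on a.auth_id <> b.auth_id. A NULL in a compared column never satisfies the condition.
- a[0] auth_id=4 → 3 match(es) in b → 3 row(s).
- a[1] auth_id=7 → 5 match(es) in b → 5 row(s).
- a[2] auth_id=4 → 3 match(es) in b → 3 row(s).
- a[3] auth_id=NULL → no match; kept with NULLs on the b side.
- a[4] auth_id=2 → 4 match(es) in b → 4 row(s).
- a[5] auth_id=2 → 4 match(es) in b → 4 row(s).
- a[6] auth_id=4 → 3 match(es) in b → 3 row(s).
Total: 22 matched + 1 padded = 23 rows.

23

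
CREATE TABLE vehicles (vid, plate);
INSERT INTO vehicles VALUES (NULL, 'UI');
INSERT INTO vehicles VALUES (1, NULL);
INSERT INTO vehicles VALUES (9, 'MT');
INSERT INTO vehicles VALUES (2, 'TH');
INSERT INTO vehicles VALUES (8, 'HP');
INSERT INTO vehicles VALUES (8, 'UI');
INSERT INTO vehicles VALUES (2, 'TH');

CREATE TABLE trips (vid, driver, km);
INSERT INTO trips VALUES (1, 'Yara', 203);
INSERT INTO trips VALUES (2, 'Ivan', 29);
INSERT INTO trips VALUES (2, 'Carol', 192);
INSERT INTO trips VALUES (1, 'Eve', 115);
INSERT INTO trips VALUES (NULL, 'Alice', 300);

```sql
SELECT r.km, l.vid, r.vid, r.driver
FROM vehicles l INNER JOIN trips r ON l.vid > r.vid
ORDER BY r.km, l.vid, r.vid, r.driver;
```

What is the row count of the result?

16

INNER JOIN keeps only pairs where the ON condition holds.
Matching on l.vid > r.vid. A NULL in a compared column never satisfies the condition.
Matched pairs: 16.
Total: 16 rows.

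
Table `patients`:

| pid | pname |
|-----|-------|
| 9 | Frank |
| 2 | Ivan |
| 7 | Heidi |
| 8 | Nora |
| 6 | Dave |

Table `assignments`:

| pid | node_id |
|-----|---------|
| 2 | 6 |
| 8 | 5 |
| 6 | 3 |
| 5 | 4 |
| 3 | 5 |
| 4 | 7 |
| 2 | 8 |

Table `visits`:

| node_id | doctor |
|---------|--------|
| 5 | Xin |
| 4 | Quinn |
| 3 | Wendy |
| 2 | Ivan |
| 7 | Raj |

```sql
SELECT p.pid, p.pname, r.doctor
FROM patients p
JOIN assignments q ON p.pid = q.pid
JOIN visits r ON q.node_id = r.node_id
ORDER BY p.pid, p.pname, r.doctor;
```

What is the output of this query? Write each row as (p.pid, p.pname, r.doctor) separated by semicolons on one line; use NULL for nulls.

(6, Dave, Wendy); (8, Nora, Xin)

Evaluate left to right. First `patients p INNER JOIN assignments q` on pid: 4 row(s).
Then INNER JOIN `visits r` on node_id: keep only rows whose q.node_id appears in r.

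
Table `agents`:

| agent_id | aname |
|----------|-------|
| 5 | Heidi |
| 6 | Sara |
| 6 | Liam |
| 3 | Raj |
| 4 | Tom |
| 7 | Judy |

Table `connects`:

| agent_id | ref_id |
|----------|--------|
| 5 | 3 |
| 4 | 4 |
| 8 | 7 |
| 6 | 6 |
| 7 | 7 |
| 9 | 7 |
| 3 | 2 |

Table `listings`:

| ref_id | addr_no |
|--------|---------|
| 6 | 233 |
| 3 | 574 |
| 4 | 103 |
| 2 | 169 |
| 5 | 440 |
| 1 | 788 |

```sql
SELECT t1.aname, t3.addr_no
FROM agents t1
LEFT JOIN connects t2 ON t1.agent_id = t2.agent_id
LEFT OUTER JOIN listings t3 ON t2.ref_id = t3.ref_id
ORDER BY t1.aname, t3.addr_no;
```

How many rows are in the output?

Evaluate left to right. First `agents t1 LEFT JOIN connects t2` on agent_id: 6 row(s).
Then LEFT JOIN `listings t3` on ref_id: each of those 6 rows is kept; rows whose t2.ref_id has no match in t3 get NULL for t3's columns.
Result: 6 row(s).

6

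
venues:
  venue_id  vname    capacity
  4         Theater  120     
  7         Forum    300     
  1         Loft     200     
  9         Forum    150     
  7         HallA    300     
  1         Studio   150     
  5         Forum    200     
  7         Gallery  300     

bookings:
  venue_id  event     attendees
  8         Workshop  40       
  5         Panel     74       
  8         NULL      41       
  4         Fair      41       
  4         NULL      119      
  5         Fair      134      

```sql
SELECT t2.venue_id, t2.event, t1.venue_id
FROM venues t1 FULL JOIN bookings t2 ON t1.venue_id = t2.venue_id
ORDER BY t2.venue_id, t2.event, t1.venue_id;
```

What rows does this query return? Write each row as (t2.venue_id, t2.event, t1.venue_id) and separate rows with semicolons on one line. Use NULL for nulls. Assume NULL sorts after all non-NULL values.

FULL OUTER JOIN keeps every row from both sides; unmatched rows get NULL for the other side's columns.
Matching on t1.venue_id = t2.venue_id.
- venue_id=4: 2 matching t2 row(s), so 2 row(s) emitted.
- venue_id=7: no t2 row matches, row kept with t2 columns NULL.
- venue_id=1: no t2 row matches, row kept with t2 columns NULL.
- venue_id=9: no t2 row matches, row kept with t2 columns NULL.
- venue_id=7: no t2 row matches, row kept with t2 columns NULL.
- venue_id=1: no t2 row matches, row kept with t2 columns NULL.
- venue_id=5: 2 matching t2 row(s), so 2 row(s) emitted.
- venue_id=7: no t2 row matches, row kept with t2 columns NULL.
- 2 t2 row(s) had no t1 match → kept, t1 columns NULL.

(4, Fair, 4); (4, NULL, 4); (5, Fair, 5); (5, Panel, 5); (8, Workshop, NULL); (8, NULL, NULL); (NULL, NULL, 1); (NULL, NULL, 1); (NULL, NULL, 7); (NULL, NULL, 7); (NULL, NULL, 7); (NULL, NULL, 9)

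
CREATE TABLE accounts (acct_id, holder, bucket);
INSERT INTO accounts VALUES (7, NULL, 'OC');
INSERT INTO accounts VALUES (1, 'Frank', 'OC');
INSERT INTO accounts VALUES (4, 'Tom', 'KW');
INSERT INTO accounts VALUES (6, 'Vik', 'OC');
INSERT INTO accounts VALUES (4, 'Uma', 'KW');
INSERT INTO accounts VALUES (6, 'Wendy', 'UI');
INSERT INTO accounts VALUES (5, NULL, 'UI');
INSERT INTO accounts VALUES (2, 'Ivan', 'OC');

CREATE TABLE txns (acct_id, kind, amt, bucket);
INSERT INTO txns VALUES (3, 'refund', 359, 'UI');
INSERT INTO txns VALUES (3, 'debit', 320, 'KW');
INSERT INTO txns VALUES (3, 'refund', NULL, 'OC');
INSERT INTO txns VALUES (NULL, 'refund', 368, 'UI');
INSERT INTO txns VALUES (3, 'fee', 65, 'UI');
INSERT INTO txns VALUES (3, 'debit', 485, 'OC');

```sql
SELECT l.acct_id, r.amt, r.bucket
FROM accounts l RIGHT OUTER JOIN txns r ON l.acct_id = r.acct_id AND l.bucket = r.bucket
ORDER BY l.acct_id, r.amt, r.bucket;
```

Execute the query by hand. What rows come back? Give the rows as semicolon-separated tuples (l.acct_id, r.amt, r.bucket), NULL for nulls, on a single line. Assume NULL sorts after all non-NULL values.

(NULL, 65, UI); (NULL, 320, KW); (NULL, 359, UI); (NULL, 368, UI); (NULL, 485, OC); (NULL, NULL, OC)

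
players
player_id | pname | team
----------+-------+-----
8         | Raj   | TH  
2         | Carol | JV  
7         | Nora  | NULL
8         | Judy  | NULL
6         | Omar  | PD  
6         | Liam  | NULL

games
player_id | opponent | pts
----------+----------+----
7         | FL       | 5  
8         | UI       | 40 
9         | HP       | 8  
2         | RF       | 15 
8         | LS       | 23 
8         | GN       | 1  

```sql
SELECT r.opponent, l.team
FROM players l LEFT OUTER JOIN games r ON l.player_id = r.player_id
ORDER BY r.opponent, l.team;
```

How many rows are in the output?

10

LEFT JOIN keeps every row from `players`; unmatched rows get NULL for `games`'s columns.
Matching on l.player_id = r.player_id.
- l row (player_id=8): matches 3 r row(s) → 3 output row(s).
- l row (player_id=2): matches 1 r row(s) → 1 output row(s).
- l row (player_id=7): matches 1 r row(s) → 1 output row(s).
- l row (player_id=8): matches 3 r row(s) → 3 output row(s).
- l row (player_id=6): no match → kept, r columns NULL.
- l row (player_id=6): no match → kept, r columns NULL.
Total: 8 matched + 2 padded = 10 rows.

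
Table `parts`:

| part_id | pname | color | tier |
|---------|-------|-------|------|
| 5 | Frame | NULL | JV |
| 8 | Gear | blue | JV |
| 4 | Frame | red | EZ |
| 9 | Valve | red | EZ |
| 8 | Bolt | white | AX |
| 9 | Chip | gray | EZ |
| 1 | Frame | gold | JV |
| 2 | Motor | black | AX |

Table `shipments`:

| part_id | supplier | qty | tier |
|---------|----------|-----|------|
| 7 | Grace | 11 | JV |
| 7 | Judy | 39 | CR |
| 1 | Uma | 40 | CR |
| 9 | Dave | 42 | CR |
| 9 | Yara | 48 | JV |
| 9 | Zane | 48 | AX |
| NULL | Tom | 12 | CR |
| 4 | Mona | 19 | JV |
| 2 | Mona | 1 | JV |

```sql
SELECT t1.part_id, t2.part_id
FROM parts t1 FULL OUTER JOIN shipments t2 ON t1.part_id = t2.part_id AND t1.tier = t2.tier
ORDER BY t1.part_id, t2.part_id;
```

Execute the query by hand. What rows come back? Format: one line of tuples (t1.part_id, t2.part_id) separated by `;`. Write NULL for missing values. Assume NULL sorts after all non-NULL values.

(1, NULL); (2, NULL); (4, NULL); (5, NULL); (8, NULL); (8, NULL); (9, NULL); (9, NULL); (NULL, 1); (NULL, 2); (NULL, 4); (NULL, 7); (NULL, 7); (NULL, 9); (NULL, 9); (NULL, 9); (NULL, NULL)

FULL OUTER JOIN keeps every row from both sides; unmatched rows get NULL for the other side's columns.
Matching on t1.part_id = t2.part_id AND t1.tier = t2.tier. A NULL in a compared column never satisfies the condition.
- t1 (part_id=5, tier=JV) has no partner → padded with NULL.
- t1 (part_id=8, tier=JV) has no partner → padded with NULL.
- t1 (part_id=4, tier=EZ) has no partner → padded with NULL.
- t1 (part_id=9, tier=EZ) has no partner → padded with NULL.
- t1 (part_id=8, tier=AX) has no partner → padded with NULL.
- t1 (part_id=9, tier=EZ) has no partner → padded with NULL.
- t1 (part_id=1, tier=JV) has no partner → padded with NULL.
- t1 (part_id=2, tier=AX) has no partner → padded with NULL.
- plus 9 unmatched t2 row(s), each kept with NULL t1 columns.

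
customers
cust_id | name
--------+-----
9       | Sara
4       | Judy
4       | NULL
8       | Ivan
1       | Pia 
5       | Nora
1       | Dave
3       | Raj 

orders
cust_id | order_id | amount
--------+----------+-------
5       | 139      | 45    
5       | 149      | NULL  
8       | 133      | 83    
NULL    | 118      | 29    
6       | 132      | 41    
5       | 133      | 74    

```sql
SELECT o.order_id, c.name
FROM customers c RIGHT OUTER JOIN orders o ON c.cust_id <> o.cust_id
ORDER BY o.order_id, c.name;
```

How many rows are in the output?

37

RIGHT JOIN keeps every row from `orders`; unmatched rows get NULL for `customers`'s columns.
Matching on c.cust_id <> o.cust_id. A NULL in a compared column never satisfies the condition.
- cust_id=9: 5 matching o row(s), so 5 row(s) emitted.
- cust_id=4: 5 matching o row(s), so 5 row(s) emitted.
- cust_id=4: 5 matching o row(s), so 5 row(s) emitted.
- cust_id=8: 4 matching o row(s), so 4 row(s) emitted.
- cust_id=1: 5 matching o row(s), so 5 row(s) emitted.
- cust_id=5: 2 matching o row(s), so 2 row(s) emitted.
- cust_id=1: 5 matching o row(s), so 5 row(s) emitted.
- cust_id=3: 5 matching o row(s), so 5 row(s) emitted.
- plus 1 unmatched o row(s), each kept with NULL c columns.
Total: 36 matched + 1 padded = 37 rows.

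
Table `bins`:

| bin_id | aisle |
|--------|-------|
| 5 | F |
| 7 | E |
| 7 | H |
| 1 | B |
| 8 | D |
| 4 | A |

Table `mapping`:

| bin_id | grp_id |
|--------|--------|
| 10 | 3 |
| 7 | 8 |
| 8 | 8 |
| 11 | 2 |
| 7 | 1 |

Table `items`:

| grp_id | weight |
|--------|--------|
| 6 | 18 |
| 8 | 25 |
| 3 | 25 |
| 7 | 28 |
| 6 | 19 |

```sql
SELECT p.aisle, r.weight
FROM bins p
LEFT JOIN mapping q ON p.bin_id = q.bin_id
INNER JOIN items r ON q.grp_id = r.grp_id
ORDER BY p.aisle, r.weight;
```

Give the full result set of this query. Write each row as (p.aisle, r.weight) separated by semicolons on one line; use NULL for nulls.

Evaluate left to right. First `bins p LEFT JOIN mapping q` on bin_id: 8 row(s).
Then INNER JOIN `items r` on grp_id: keep only rows whose q.grp_id appears in r.

(D, 25); (E, 25); (H, 25)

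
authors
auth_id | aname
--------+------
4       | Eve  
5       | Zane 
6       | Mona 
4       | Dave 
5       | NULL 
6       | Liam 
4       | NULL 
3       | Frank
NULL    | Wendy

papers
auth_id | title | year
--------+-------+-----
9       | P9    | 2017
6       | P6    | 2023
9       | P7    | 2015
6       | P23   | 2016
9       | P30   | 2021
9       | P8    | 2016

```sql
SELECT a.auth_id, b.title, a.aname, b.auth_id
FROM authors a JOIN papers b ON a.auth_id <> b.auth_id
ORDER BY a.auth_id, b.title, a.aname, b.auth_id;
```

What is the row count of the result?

INNER JOIN keeps only pairs where the ON condition holds.
Matching on a.auth_id <> b.auth_id. A NULL in a compared column never satisfies the condition.
- a row (auth_id=4): matches 6 b row(s) → 6 output row(s).
- a row (auth_id=5): matches 6 b row(s) → 6 output row(s).
- a row (auth_id=6): matches 4 b row(s) → 4 output row(s).
- a row (auth_id=4): matches 6 b row(s) → 6 output row(s).
- a row (auth_id=5): matches 6 b row(s) → 6 output row(s).
- a row (auth_id=6): matches 4 b row(s) → 4 output row(s).
- a row (auth_id=4): matches 6 b row(s) → 6 output row(s).
- a row (auth_id=3): matches 6 b row(s) → 6 output row(s).
- a row (auth_id=NULL): no match → dropped.
Total: 44 rows.

44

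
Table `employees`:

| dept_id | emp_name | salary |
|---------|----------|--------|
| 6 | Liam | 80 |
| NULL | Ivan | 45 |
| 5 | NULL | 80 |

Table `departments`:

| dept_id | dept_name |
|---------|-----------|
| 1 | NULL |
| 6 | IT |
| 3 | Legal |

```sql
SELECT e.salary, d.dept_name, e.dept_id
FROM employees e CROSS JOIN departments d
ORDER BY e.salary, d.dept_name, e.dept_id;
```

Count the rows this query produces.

9

CROSS JOIN pairs every row of `employees` with every row of `departments`: 3 × 3 = 9 rows.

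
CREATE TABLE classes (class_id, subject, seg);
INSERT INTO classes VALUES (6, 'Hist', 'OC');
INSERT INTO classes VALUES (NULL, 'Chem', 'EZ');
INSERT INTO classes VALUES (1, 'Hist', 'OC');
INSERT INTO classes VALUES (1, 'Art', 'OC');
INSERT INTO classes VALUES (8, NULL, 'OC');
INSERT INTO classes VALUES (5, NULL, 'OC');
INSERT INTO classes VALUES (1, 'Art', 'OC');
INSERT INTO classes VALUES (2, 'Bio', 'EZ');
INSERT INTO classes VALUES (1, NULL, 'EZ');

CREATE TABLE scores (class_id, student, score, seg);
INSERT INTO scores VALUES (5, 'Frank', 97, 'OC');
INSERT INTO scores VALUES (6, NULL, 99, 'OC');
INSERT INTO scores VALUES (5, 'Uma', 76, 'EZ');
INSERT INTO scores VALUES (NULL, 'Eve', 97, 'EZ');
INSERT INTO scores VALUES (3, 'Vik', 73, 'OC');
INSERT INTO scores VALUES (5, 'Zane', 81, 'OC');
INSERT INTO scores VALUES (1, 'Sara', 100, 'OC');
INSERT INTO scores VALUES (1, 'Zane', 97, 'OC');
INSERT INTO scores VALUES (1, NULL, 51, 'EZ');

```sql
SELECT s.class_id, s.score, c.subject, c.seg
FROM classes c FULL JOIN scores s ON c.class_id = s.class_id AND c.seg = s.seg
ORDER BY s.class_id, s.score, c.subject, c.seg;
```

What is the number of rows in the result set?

16

FULL OUTER JOIN keeps every row from both sides; unmatched rows get NULL for the other side's columns.
Matching on c.class_id = s.class_id AND c.seg = s.seg. A NULL in a compared column never satisfies the condition.
Matched pairs: 10; unmatched c rows kept: 3; unmatched s rows kept: 3.
Total: 10 matched + 6 padded = 16 rows.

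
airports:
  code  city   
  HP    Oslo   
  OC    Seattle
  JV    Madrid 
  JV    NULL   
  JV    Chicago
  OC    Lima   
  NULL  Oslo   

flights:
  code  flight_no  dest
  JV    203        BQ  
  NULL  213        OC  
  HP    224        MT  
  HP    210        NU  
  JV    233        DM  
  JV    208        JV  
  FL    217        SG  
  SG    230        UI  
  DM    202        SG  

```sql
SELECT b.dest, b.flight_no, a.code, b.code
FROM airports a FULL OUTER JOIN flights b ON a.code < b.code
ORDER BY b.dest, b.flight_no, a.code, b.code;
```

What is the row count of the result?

15

FULL OUTER JOIN keeps every row from both sides; unmatched rows get NULL for the other side's columns.
Matching on a.code < b.code. A NULL in a compared column never satisfies the condition.
Matched pairs: 9; unmatched a rows kept: 1; unmatched b rows kept: 5.
Total: 9 matched + 6 padded = 15 rows.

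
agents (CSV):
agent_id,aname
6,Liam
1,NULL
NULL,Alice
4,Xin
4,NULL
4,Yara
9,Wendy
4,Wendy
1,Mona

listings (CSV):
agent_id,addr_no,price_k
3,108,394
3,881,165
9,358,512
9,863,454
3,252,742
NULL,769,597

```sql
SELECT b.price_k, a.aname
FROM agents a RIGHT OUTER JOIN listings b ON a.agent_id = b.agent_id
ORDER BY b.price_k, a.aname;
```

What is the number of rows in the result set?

6

RIGHT JOIN keeps every row from `listings`; unmatched rows get NULL for `agents`'s columns.
Matching on a.agent_id = b.agent_id. A NULL in a compared column never satisfies the condition.
- a (agent_id=6) has no partner in b.
- a (agent_id=1) has no partner in b.
- a (agent_id=NULL) has no partner in b.
- a (agent_id=4) has no partner in b.
- a (agent_id=4) has no partner in b.
- a (agent_id=4) has no partner in b.
- a (agent_id=9) pairs with 2 row(s) of b.
- a (agent_id=4) has no partner in b.
- a (agent_id=1) has no partner in b.
- plus 4 unmatched b row(s), each kept with NULL a columns.
Total: 2 matched + 4 padded = 6 rows.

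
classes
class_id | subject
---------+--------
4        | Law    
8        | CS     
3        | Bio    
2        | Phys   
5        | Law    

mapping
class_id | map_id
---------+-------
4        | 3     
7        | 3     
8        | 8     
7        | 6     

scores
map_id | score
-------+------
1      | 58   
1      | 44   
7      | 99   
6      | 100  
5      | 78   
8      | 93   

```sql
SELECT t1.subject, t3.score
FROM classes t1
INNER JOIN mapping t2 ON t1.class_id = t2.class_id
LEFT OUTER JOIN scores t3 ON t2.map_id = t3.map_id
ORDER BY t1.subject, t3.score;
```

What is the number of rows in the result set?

2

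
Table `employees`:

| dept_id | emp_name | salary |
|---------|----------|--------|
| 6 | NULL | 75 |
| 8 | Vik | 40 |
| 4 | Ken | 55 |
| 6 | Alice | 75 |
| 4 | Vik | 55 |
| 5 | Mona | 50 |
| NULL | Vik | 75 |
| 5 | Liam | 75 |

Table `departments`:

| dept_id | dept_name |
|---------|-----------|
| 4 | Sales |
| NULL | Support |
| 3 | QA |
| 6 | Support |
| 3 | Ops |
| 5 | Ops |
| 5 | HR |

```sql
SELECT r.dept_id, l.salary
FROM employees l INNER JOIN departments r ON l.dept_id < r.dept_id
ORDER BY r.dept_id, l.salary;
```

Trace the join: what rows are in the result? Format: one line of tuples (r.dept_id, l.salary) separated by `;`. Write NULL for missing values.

(5, 55); (5, 55); (5, 55); (5, 55); (6, 50); (6, 55); (6, 55); (6, 75)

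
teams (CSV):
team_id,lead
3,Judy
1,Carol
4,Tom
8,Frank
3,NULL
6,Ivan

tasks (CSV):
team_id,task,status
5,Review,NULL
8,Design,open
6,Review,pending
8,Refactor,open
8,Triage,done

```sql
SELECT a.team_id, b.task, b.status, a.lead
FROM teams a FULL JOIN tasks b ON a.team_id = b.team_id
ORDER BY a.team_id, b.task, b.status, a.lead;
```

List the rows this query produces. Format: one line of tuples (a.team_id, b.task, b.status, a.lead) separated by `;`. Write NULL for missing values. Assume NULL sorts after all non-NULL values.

(1, NULL, NULL, Carol); (3, NULL, NULL, Judy); (3, NULL, NULL, NULL); (4, NULL, NULL, Tom); (6, Review, pending, Ivan); (8, Design, open, Frank); (8, Refactor, open, Frank); (8, Triage, done, Frank); (NULL, Review, NULL, NULL)

FULL OUTER JOIN keeps every row from both sides; unmatched rows get NULL for the other side's columns.
Matching on a.team_id = b.team_id.
- a (team_id=3) has no partner → padded with NULL.
- a (team_id=1) has no partner → padded with NULL.
- a (team_id=4) has no partner → padded with NULL.
- a (team_id=8) pairs with 3 row(s) of b.
- a (team_id=3) has no partner → padded with NULL.
- a (team_id=6) pairs with 1 row(s) of b.
- 1 b row(s) had no a match → kept, a columns NULL.
After projecting and ordering:
a.team_id | b.task | b.status | a.lead
1 | NULL | NULL | Carol
3 | NULL | NULL | Judy
3 | NULL | NULL | NULL
4 | NULL | NULL | Tom
6 | Review | pending | Ivan
8 | Design | open | Frank
8 | Refactor | open | Frank
8 | Triage | done | Frank
NULL | Review | NULL | NULL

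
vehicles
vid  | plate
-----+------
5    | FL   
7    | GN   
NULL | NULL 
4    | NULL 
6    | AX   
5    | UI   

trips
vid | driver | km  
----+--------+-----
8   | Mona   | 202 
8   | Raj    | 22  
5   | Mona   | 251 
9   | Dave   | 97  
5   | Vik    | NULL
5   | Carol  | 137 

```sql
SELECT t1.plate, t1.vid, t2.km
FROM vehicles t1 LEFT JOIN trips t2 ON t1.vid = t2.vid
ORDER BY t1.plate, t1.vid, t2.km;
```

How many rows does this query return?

LEFT JOIN keeps every row from `vehicles`; unmatched rows get NULL for `trips`'s columns.
Matching on t1.vid = t2.vid. A NULL in a compared column never satisfies the condition.
Matched pairs: 6; unmatched t1 rows kept: 4.
Total: 6 matched + 4 padded = 10 rows.

10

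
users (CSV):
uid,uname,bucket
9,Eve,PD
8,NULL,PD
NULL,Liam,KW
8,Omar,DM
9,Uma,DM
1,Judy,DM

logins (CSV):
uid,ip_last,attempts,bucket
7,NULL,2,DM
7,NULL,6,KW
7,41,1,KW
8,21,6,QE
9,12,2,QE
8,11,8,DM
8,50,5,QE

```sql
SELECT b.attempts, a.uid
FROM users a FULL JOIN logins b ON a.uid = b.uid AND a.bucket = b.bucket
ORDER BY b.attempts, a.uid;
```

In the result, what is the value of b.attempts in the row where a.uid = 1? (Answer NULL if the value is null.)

NULL

FULL OUTER JOIN keeps every row from both sides; unmatched rows get NULL for the other side's columns.
Matching on a.uid = b.uid AND a.bucket = b.bucket. A NULL in a compared column never satisfies the condition.
Matched pairs: 1; unmatched a rows kept: 5; unmatched b rows kept: 6.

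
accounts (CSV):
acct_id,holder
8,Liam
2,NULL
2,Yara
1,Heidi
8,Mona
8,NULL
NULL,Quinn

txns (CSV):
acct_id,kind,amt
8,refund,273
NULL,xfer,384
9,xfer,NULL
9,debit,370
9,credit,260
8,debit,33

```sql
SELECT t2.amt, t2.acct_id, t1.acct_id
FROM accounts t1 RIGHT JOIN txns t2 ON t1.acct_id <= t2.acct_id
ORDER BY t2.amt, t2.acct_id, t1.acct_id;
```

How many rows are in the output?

RIGHT JOIN keeps every row from `txns`; unmatched rows get NULL for `accounts`'s columns.
Matching on t1.acct_id <= t2.acct_id. A NULL in a compared column never satisfies the condition.
- t1[0] acct_id=8 → 5 match(es) in t2 → 5 row(s).
- t1[1] acct_id=2 → 5 match(es) in t2 → 5 row(s).
- t1[2] acct_id=2 → 5 match(es) in t2 → 5 row(s).
- t1[3] acct_id=1 → 5 match(es) in t2 → 5 row(s).
- t1[4] acct_id=8 → 5 match(es) in t2 → 5 row(s).
- t1[5] acct_id=8 → 5 match(es) in t2 → 5 row(s).
- t1[6] acct_id=NULL → no match.
- plus 1 unmatched t2 row(s), each kept with NULL t1 columns.
Total: 30 matched + 1 padded = 31 rows.

31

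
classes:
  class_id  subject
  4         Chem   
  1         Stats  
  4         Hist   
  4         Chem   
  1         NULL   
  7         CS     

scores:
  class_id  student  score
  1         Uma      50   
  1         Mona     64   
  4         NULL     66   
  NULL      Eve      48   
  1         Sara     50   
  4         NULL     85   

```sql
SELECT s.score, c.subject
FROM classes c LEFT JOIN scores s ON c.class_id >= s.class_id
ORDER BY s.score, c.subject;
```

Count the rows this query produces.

26

LEFT JOIN keeps every row from `classes`; unmatched rows get NULL for `scores`'s columns.
Matching on c.class_id >= s.class_id. A NULL in a compared column never satisfies the condition.
- c[0] class_id=4 → 5 match(es) in s → 5 row(s).
- c[1] class_id=1 → 3 match(es) in s → 3 row(s).
- c[2] class_id=4 → 5 match(es) in s → 5 row(s).
- c[3] class_id=4 → 5 match(es) in s → 5 row(s).
- c[4] class_id=1 → 3 match(es) in s → 3 row(s).
- c[5] class_id=7 → 5 match(es) in s → 5 row(s).
Total: 26 rows.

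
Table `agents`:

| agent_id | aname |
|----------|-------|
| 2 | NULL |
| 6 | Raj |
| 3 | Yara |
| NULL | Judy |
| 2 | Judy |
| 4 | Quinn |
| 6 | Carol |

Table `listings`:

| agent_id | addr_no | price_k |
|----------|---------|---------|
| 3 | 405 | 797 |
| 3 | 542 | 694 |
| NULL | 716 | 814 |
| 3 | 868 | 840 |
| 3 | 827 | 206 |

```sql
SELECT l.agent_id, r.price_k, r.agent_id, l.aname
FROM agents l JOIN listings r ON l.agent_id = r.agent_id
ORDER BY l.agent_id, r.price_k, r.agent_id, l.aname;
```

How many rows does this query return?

4

INNER JOIN keeps only pairs where the ON condition holds.
Matching on l.agent_id = r.agent_id. A NULL in a compared column never satisfies the condition.
Matched pairs: 4.
Total: 4 rows.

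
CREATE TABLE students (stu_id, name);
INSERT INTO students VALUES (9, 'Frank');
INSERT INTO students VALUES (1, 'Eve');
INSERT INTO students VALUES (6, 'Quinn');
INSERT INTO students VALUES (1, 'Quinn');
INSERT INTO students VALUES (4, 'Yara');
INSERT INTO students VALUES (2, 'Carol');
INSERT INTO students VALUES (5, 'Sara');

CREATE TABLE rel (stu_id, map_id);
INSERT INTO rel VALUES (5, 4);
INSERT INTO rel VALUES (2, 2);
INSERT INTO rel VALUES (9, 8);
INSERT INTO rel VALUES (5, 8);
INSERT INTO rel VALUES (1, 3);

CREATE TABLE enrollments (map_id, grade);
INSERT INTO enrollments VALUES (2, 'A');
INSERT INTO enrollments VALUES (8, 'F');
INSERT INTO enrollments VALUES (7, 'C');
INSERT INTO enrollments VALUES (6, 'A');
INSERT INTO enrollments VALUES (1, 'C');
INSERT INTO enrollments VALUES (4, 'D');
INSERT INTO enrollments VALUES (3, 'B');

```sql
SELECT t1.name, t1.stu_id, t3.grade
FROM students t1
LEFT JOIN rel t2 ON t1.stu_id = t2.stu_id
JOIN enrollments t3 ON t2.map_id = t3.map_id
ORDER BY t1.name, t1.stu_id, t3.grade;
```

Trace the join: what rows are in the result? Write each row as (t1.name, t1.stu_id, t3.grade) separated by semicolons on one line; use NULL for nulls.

(Carol, 2, A); (Eve, 1, B); (Frank, 9, F); (Quinn, 1, B); (Sara, 5, D); (Sara, 5, F)

Step 1 — t1 LEFT JOIN t2 on stu_id → 8 row(s).
Then INNER JOIN `enrollments t3` on map_id: keep only rows whose t2.map_id appears in t3.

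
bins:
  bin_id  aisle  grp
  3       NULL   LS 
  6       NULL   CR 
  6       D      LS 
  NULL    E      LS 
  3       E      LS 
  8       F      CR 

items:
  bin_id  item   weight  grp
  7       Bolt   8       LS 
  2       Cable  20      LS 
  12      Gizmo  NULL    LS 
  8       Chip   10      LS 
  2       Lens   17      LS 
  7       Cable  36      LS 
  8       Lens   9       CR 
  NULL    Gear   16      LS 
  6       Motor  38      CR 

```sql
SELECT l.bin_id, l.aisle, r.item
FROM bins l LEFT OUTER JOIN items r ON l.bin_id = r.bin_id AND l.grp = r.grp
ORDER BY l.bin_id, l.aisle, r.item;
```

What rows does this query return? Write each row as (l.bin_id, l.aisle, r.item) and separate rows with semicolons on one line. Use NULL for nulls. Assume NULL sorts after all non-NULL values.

LEFT JOIN keeps every row from `bins`; unmatched rows get NULL for `items`'s columns.
Matching on l.bin_id = r.bin_id AND l.grp = r.grp. A NULL in a compared column never satisfies the condition.
Matched pairs: 2; unmatched l rows kept: 4.

(3, E, NULL); (3, NULL, NULL); (6, D, NULL); (6, NULL, Motor); (8, F, Lens); (NULL, E, NULL)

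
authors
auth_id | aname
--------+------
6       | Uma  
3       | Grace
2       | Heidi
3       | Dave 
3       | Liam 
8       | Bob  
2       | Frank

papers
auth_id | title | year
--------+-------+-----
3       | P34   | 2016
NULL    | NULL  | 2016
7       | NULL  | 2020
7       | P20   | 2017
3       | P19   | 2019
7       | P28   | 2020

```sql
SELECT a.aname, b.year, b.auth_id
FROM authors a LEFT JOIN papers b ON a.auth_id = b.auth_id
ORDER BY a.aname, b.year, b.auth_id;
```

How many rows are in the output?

10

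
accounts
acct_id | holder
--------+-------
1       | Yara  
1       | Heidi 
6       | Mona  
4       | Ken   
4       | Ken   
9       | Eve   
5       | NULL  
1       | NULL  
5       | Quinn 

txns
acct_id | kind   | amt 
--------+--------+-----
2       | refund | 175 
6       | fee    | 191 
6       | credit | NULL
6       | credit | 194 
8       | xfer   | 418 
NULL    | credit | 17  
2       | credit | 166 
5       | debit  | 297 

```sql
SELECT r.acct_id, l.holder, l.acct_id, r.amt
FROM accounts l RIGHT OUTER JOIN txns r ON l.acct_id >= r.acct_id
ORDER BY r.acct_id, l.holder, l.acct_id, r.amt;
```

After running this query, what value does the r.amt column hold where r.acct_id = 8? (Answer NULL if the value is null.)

418

RIGHT JOIN keeps every row from `txns`; unmatched rows get NULL for `accounts`'s columns.
Matching on l.acct_id >= r.acct_id. A NULL in a compared column never satisfies the condition.
- acct_id=1: no matching r row.
- acct_id=1: no matching r row.
- acct_id=6: 6 matching r row(s), so 6 row(s) emitted.
- acct_id=4: 2 matching r row(s), so 2 row(s) emitted.
- acct_id=4: 2 matching r row(s), so 2 row(s) emitted.
- acct_id=9: 7 matching r row(s), so 7 row(s) emitted.
- acct_id=5: 3 matching r row(s), so 3 row(s) emitted.
- acct_id=1: no matching r row.
- acct_id=5: 3 matching r row(s), so 3 row(s) emitted.
- 1 row(s) from r found no l partner → padded with NULL.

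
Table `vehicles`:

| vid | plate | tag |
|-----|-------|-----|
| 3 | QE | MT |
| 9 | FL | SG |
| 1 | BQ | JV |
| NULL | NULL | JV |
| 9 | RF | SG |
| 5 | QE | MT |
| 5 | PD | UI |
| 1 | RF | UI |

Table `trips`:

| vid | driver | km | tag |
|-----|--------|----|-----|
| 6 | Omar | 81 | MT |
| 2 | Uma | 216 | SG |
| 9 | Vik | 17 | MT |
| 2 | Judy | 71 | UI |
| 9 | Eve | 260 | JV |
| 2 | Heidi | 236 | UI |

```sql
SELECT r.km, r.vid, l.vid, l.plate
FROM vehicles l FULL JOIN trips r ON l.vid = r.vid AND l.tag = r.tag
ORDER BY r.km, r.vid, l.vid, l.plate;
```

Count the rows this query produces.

FULL OUTER JOIN keeps every row from both sides; unmatched rows get NULL for the other side's columns.
Matching on l.vid = r.vid AND l.tag = r.tag. A NULL in a compared column never satisfies the condition.
Matched pairs: 0; unmatched l rows kept: 8; unmatched r rows kept: 6.
Total: 0 matched + 14 padded = 14 rows.

14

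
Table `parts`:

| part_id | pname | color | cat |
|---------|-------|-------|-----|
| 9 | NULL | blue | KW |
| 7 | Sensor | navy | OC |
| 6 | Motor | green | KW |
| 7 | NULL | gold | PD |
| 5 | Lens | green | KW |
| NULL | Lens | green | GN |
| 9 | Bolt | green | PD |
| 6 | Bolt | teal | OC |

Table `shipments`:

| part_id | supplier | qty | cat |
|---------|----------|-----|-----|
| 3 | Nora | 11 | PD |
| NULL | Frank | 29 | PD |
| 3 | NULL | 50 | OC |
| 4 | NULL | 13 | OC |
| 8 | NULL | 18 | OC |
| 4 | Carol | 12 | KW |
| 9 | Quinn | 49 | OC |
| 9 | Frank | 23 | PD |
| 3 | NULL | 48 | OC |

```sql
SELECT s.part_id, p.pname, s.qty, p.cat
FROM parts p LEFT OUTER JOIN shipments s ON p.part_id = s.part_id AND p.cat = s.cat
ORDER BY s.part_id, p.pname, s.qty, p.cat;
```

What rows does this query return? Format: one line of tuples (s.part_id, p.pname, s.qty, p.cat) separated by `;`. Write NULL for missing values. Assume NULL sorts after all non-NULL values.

LEFT JOIN keeps every row from `parts`; unmatched rows get NULL for `shipments`'s columns.
Matching on p.part_id = s.part_id AND p.cat = s.cat. A NULL in a compared column never satisfies the condition.
Matched pairs: 1; unmatched p rows kept: 7.

(9, Bolt, 23, PD); (NULL, Bolt, NULL, OC); (NULL, Lens, NULL, GN); (NULL, Lens, NULL, KW); (NULL, Motor, NULL, KW); (NULL, Sensor, NULL, OC); (NULL, NULL, NULL, KW); (NULL, NULL, NULL, PD)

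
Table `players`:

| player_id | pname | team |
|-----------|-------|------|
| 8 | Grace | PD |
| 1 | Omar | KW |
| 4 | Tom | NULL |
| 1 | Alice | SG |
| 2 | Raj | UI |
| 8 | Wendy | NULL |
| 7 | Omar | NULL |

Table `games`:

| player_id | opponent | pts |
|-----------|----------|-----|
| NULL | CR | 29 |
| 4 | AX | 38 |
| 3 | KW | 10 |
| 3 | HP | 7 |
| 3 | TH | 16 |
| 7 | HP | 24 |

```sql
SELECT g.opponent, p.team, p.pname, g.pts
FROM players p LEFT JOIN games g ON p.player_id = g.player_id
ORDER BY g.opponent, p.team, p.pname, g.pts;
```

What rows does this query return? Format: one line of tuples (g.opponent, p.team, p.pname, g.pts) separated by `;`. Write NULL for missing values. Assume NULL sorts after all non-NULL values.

(AX, NULL, Tom, 38); (HP, NULL, Omar, 24); (NULL, KW, Omar, NULL); (NULL, PD, Grace, NULL); (NULL, SG, Alice, NULL); (NULL, UI, Raj, NULL); (NULL, NULL, Wendy, NULL)

LEFT JOIN keeps every row from `players`; unmatched rows get NULL for `games`'s columns.
Matching on p.player_id = g.player_id. A NULL in a compared column never satisfies the condition.
Matched pairs: 2; unmatched p rows kept: 5.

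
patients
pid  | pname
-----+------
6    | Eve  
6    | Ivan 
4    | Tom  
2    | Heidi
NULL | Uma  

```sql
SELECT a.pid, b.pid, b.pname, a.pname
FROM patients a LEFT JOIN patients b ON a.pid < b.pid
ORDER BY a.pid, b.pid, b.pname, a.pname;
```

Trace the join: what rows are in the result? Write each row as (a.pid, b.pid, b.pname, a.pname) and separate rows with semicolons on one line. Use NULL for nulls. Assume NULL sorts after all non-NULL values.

(2, 4, Tom, Heidi); (2, 6, Eve, Heidi); (2, 6, Ivan, Heidi); (4, 6, Eve, Tom); (4, 6, Ivan, Tom); (6, NULL, NULL, Eve); (6, NULL, NULL, Ivan); (NULL, NULL, NULL, Uma)

LEFT JOIN keeps every row from `patients a`; unmatched rows get NULL for `patients b`'s columns.
Matching on a.pid < b.pid. A NULL in a compared column never satisfies the condition.
Matched pairs: 5; unmatched a rows kept: 3.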